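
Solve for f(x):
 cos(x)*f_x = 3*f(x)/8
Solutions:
 f(x) = C1*(sin(x) + 1)^(3/16)/(sin(x) - 1)^(3/16)


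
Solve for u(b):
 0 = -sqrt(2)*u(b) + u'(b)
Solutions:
 u(b) = C1*exp(sqrt(2)*b)


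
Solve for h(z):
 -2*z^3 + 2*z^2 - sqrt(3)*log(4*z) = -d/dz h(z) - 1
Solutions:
 h(z) = C1 + z^4/2 - 2*z^3/3 + sqrt(3)*z*log(z) - sqrt(3)*z - z + 2*sqrt(3)*z*log(2)


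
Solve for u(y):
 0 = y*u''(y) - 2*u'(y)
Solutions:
 u(y) = C1 + C2*y^3


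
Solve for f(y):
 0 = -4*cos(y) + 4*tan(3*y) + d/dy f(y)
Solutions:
 f(y) = C1 + 4*log(cos(3*y))/3 + 4*sin(y)


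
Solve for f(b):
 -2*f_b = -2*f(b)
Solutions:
 f(b) = C1*exp(b)


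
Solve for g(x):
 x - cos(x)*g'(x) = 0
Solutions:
 g(x) = C1 + Integral(x/cos(x), x)


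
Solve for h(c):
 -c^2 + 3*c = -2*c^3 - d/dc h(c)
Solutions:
 h(c) = C1 - c^4/2 + c^3/3 - 3*c^2/2


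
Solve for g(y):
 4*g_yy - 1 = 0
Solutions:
 g(y) = C1 + C2*y + y^2/8


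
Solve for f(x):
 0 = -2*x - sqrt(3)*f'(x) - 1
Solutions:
 f(x) = C1 - sqrt(3)*x^2/3 - sqrt(3)*x/3


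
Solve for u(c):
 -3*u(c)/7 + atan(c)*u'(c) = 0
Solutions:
 u(c) = C1*exp(3*Integral(1/atan(c), c)/7)


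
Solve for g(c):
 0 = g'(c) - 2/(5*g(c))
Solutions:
 g(c) = -sqrt(C1 + 20*c)/5
 g(c) = sqrt(C1 + 20*c)/5


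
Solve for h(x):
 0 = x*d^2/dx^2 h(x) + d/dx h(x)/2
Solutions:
 h(x) = C1 + C2*sqrt(x)


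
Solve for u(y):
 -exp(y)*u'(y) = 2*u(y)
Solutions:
 u(y) = C1*exp(2*exp(-y))


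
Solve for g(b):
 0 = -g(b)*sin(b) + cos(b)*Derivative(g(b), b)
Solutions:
 g(b) = C1/cos(b)


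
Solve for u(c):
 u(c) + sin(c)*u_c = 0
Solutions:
 u(c) = C1*sqrt(cos(c) + 1)/sqrt(cos(c) - 1)


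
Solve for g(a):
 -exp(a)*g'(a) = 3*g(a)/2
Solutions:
 g(a) = C1*exp(3*exp(-a)/2)


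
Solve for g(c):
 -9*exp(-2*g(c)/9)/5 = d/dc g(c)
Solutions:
 g(c) = 9*log(-sqrt(C1 - 9*c)) - 9*log(15) + 9*log(10)/2
 g(c) = 9*log(C1 - 9*c)/2 - 9*log(15) + 9*log(10)/2


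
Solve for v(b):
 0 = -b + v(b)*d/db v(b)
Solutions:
 v(b) = -sqrt(C1 + b^2)
 v(b) = sqrt(C1 + b^2)


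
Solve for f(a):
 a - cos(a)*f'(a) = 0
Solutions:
 f(a) = C1 + Integral(a/cos(a), a)


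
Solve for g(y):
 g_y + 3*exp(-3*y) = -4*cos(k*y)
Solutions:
 g(y) = C1 + exp(-3*y) - 4*sin(k*y)/k


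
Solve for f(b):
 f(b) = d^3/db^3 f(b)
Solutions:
 f(b) = C3*exp(b) + (C1*sin(sqrt(3)*b/2) + C2*cos(sqrt(3)*b/2))*exp(-b/2)


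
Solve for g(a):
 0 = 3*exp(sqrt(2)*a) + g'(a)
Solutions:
 g(a) = C1 - 3*sqrt(2)*exp(sqrt(2)*a)/2


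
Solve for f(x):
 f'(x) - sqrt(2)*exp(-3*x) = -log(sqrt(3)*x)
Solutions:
 f(x) = C1 - x*log(x) + x*(1 - log(3)/2) - sqrt(2)*exp(-3*x)/3


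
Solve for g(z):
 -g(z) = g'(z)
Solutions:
 g(z) = C1*exp(-z)


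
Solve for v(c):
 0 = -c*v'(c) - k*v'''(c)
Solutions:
 v(c) = C1 + Integral(C2*airyai(c*(-1/k)^(1/3)) + C3*airybi(c*(-1/k)^(1/3)), c)


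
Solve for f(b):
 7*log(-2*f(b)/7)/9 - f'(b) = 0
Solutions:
 -9*Integral(1/(log(-_y) - log(7) + log(2)), (_y, f(b)))/7 = C1 - b


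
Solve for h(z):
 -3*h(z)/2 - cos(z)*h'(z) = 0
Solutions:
 h(z) = C1*(sin(z) - 1)^(3/4)/(sin(z) + 1)^(3/4)


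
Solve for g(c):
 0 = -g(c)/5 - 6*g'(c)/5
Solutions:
 g(c) = C1*exp(-c/6)


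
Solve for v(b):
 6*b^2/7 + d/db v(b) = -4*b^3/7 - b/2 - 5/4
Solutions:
 v(b) = C1 - b^4/7 - 2*b^3/7 - b^2/4 - 5*b/4


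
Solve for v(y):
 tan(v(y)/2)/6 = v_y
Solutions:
 v(y) = -2*asin(C1*exp(y/12)) + 2*pi
 v(y) = 2*asin(C1*exp(y/12))


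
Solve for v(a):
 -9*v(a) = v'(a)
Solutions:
 v(a) = C1*exp(-9*a)


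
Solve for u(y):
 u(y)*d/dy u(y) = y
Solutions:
 u(y) = -sqrt(C1 + y^2)
 u(y) = sqrt(C1 + y^2)


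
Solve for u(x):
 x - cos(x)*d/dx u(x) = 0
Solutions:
 u(x) = C1 + Integral(x/cos(x), x)


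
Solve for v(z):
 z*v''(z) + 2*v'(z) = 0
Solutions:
 v(z) = C1 + C2/z


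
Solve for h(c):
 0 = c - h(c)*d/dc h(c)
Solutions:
 h(c) = -sqrt(C1 + c^2)
 h(c) = sqrt(C1 + c^2)


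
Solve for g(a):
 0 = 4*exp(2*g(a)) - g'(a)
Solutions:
 g(a) = log(-sqrt(-1/(C1 + 4*a))) - log(2)/2
 g(a) = log(-1/(C1 + 4*a))/2 - log(2)/2


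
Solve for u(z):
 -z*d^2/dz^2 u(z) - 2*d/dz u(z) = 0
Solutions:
 u(z) = C1 + C2/z


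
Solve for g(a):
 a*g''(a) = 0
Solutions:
 g(a) = C1 + C2*a


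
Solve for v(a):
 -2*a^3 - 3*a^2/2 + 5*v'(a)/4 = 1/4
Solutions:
 v(a) = C1 + 2*a^4/5 + 2*a^3/5 + a/5


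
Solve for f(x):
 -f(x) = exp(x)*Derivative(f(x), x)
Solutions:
 f(x) = C1*exp(exp(-x))


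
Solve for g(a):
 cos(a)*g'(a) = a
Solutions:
 g(a) = C1 + Integral(a/cos(a), a)


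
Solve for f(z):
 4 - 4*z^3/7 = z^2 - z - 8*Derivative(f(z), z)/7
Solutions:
 f(z) = C1 + z^4/8 + 7*z^3/24 - 7*z^2/16 - 7*z/2


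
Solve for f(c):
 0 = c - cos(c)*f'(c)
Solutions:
 f(c) = C1 + Integral(c/cos(c), c)


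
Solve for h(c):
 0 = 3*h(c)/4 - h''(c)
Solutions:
 h(c) = C1*exp(-sqrt(3)*c/2) + C2*exp(sqrt(3)*c/2)


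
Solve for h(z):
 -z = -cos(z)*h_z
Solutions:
 h(z) = C1 + Integral(z/cos(z), z)


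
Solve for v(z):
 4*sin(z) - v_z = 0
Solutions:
 v(z) = C1 - 4*cos(z)


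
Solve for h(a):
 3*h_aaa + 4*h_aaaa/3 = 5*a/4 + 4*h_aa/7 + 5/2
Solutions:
 h(a) = C1 + C2*a + C3*exp(a*(-63 + sqrt(5313))/56) + C4*exp(-a*(63 + sqrt(5313))/56) - 35*a^3/96 - 1015*a^2/128


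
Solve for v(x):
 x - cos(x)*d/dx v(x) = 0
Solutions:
 v(x) = C1 + Integral(x/cos(x), x)


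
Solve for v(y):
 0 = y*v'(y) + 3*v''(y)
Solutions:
 v(y) = C1 + C2*erf(sqrt(6)*y/6)


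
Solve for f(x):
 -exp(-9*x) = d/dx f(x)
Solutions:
 f(x) = C1 + exp(-9*x)/9


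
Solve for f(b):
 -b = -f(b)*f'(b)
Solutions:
 f(b) = -sqrt(C1 + b^2)
 f(b) = sqrt(C1 + b^2)


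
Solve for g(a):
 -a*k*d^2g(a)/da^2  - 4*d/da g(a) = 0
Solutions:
 g(a) = C1 + a^(((re(k) - 4)*re(k) + im(k)^2)/(re(k)^2 + im(k)^2))*(C2*sin(4*log(a)*Abs(im(k))/(re(k)^2 + im(k)^2)) + C3*cos(4*log(a)*im(k)/(re(k)^2 + im(k)^2)))


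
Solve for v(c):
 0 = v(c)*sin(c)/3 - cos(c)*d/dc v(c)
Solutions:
 v(c) = C1/cos(c)^(1/3)


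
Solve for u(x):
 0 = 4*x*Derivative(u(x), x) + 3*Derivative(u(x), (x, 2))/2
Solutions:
 u(x) = C1 + C2*erf(2*sqrt(3)*x/3)


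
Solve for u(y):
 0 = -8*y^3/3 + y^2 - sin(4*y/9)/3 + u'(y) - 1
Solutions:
 u(y) = C1 + 2*y^4/3 - y^3/3 + y - 3*cos(4*y/9)/4


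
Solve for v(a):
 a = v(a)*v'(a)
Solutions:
 v(a) = -sqrt(C1 + a^2)
 v(a) = sqrt(C1 + a^2)


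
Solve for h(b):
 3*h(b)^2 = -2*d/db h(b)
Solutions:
 h(b) = 2/(C1 + 3*b)


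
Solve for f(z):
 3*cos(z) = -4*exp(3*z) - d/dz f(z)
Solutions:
 f(z) = C1 - 4*exp(3*z)/3 - 3*sin(z)


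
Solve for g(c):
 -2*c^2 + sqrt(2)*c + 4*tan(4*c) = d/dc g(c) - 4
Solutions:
 g(c) = C1 - 2*c^3/3 + sqrt(2)*c^2/2 + 4*c - log(cos(4*c))


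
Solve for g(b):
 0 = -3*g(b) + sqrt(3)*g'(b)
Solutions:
 g(b) = C1*exp(sqrt(3)*b)


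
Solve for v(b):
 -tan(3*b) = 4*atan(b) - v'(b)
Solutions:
 v(b) = C1 + 4*b*atan(b) - 2*log(b^2 + 1) - log(cos(3*b))/3


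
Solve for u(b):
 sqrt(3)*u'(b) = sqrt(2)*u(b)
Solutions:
 u(b) = C1*exp(sqrt(6)*b/3)


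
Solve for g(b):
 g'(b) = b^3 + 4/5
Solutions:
 g(b) = C1 + b^4/4 + 4*b/5


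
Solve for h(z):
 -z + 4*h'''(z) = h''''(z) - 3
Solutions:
 h(z) = C1 + C2*z + C3*z^2 + C4*exp(4*z) + z^4/96 - 11*z^3/96


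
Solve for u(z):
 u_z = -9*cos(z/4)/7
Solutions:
 u(z) = C1 - 36*sin(z/4)/7


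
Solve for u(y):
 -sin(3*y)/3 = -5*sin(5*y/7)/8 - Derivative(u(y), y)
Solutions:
 u(y) = C1 + 7*cos(5*y/7)/8 - cos(3*y)/9


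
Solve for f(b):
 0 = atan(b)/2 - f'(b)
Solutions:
 f(b) = C1 + b*atan(b)/2 - log(b^2 + 1)/4


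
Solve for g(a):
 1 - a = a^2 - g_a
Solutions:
 g(a) = C1 + a^3/3 + a^2/2 - a


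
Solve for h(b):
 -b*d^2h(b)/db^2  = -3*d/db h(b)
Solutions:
 h(b) = C1 + C2*b^4


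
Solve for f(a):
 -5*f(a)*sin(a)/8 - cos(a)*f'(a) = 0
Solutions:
 f(a) = C1*cos(a)^(5/8)


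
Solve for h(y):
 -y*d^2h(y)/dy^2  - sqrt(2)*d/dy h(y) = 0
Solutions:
 h(y) = C1 + C2*y^(1 - sqrt(2))


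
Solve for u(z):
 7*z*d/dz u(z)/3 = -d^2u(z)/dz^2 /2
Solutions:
 u(z) = C1 + C2*erf(sqrt(21)*z/3)


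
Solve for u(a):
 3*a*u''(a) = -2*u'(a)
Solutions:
 u(a) = C1 + C2*a^(1/3)


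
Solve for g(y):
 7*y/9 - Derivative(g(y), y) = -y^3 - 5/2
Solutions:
 g(y) = C1 + y^4/4 + 7*y^2/18 + 5*y/2


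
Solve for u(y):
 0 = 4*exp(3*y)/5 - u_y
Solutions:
 u(y) = C1 + 4*exp(3*y)/15


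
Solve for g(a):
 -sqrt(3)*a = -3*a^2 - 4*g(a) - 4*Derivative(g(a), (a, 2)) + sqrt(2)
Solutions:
 g(a) = C1*sin(a) + C2*cos(a) - 3*a^2/4 + sqrt(3)*a/4 + sqrt(2)/4 + 3/2


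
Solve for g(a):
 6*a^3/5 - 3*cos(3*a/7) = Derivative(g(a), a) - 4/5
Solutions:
 g(a) = C1 + 3*a^4/10 + 4*a/5 - 7*sin(3*a/7)


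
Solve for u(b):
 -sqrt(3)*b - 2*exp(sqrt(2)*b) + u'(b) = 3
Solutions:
 u(b) = C1 + sqrt(3)*b^2/2 + 3*b + sqrt(2)*exp(sqrt(2)*b)


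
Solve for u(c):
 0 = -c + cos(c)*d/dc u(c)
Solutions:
 u(c) = C1 + Integral(c/cos(c), c)


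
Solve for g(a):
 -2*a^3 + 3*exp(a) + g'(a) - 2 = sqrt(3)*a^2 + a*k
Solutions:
 g(a) = C1 + a^4/2 + sqrt(3)*a^3/3 + a^2*k/2 + 2*a - 3*exp(a)


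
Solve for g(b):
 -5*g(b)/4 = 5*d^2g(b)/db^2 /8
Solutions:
 g(b) = C1*sin(sqrt(2)*b) + C2*cos(sqrt(2)*b)


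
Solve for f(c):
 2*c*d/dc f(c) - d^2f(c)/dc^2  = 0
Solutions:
 f(c) = C1 + C2*erfi(c)


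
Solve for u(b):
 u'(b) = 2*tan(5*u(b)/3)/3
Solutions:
 u(b) = -3*asin(C1*exp(10*b/9))/5 + 3*pi/5
 u(b) = 3*asin(C1*exp(10*b/9))/5


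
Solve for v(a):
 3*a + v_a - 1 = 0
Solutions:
 v(a) = C1 - 3*a^2/2 + a


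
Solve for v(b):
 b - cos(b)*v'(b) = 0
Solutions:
 v(b) = C1 + Integral(b/cos(b), b)


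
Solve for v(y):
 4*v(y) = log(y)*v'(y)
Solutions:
 v(y) = C1*exp(4*li(y))


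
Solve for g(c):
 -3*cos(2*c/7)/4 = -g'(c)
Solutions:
 g(c) = C1 + 21*sin(2*c/7)/8


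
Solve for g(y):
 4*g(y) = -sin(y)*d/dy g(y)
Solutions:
 g(y) = C1*(cos(y)^2 + 2*cos(y) + 1)/(cos(y)^2 - 2*cos(y) + 1)


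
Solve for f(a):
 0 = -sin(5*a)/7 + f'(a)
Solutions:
 f(a) = C1 - cos(5*a)/35


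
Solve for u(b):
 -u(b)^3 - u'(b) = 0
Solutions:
 u(b) = -sqrt(2)*sqrt(-1/(C1 - b))/2
 u(b) = sqrt(2)*sqrt(-1/(C1 - b))/2


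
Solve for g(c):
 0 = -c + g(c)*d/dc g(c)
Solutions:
 g(c) = -sqrt(C1 + c^2)
 g(c) = sqrt(C1 + c^2)


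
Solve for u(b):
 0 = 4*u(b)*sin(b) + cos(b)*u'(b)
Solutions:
 u(b) = C1*cos(b)^4


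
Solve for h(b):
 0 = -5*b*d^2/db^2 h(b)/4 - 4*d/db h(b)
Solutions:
 h(b) = C1 + C2/b^(11/5)


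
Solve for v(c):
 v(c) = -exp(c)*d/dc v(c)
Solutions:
 v(c) = C1*exp(exp(-c))


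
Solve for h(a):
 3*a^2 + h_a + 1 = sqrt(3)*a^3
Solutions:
 h(a) = C1 + sqrt(3)*a^4/4 - a^3 - a


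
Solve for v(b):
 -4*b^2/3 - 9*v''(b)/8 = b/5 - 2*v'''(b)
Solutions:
 v(b) = C1 + C2*b + C3*exp(9*b/16) - 8*b^4/81 - 2668*b^3/3645 - 42688*b^2/10935


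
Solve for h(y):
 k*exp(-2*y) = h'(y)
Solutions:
 h(y) = C1 - k*exp(-2*y)/2


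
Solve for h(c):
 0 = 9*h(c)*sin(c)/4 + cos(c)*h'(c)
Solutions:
 h(c) = C1*cos(c)^(9/4)


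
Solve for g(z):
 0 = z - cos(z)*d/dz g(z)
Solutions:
 g(z) = C1 + Integral(z/cos(z), z)


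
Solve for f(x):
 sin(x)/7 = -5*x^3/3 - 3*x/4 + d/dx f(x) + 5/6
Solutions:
 f(x) = C1 + 5*x^4/12 + 3*x^2/8 - 5*x/6 - cos(x)/7


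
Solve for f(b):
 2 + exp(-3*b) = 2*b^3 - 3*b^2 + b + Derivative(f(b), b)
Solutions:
 f(b) = C1 - b^4/2 + b^3 - b^2/2 + 2*b - exp(-3*b)/3


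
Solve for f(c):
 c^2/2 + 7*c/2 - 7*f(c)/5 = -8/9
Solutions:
 f(c) = 5*c^2/14 + 5*c/2 + 40/63


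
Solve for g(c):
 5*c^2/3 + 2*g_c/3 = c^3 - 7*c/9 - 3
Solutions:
 g(c) = C1 + 3*c^4/8 - 5*c^3/6 - 7*c^2/12 - 9*c/2


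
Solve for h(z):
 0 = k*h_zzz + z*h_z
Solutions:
 h(z) = C1 + Integral(C2*airyai(z*(-1/k)^(1/3)) + C3*airybi(z*(-1/k)^(1/3)), z)


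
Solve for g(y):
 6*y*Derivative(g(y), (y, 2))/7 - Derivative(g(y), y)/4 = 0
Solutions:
 g(y) = C1 + C2*y^(31/24)


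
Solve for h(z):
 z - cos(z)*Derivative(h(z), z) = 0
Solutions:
 h(z) = C1 + Integral(z/cos(z), z)


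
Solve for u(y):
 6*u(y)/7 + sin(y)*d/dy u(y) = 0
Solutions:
 u(y) = C1*(cos(y) + 1)^(3/7)/(cos(y) - 1)^(3/7)


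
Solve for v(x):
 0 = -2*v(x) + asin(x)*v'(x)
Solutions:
 v(x) = C1*exp(2*Integral(1/asin(x), x))


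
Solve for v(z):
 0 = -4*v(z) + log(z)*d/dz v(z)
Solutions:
 v(z) = C1*exp(4*li(z))


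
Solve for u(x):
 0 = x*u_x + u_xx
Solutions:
 u(x) = C1 + C2*erf(sqrt(2)*x/2)


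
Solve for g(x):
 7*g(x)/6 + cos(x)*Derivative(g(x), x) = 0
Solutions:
 g(x) = C1*(sin(x) - 1)^(7/12)/(sin(x) + 1)^(7/12)


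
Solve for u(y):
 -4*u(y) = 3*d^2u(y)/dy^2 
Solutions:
 u(y) = C1*sin(2*sqrt(3)*y/3) + C2*cos(2*sqrt(3)*y/3)


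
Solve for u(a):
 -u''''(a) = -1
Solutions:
 u(a) = C1 + C2*a + C3*a^2 + C4*a^3 + a^4/24


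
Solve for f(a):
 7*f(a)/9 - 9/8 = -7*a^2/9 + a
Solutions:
 f(a) = -a^2 + 9*a/7 + 81/56


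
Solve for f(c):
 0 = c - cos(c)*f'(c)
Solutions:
 f(c) = C1 + Integral(c/cos(c), c)


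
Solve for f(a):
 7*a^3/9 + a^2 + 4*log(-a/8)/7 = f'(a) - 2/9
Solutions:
 f(a) = C1 + 7*a^4/36 + a^3/3 + 4*a*log(-a)/7 + 2*a*(-54*log(2) - 11)/63


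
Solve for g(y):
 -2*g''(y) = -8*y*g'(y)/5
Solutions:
 g(y) = C1 + C2*erfi(sqrt(10)*y/5)


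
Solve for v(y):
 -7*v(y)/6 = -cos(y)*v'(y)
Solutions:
 v(y) = C1*(sin(y) + 1)^(7/12)/(sin(y) - 1)^(7/12)


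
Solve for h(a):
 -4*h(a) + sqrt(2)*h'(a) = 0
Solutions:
 h(a) = C1*exp(2*sqrt(2)*a)


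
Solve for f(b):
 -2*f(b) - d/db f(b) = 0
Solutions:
 f(b) = C1*exp(-2*b)


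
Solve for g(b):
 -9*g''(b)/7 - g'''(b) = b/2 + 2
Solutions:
 g(b) = C1 + C2*b + C3*exp(-9*b/7) - 7*b^3/108 - 203*b^2/324


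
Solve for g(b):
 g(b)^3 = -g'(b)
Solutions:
 g(b) = -sqrt(2)*sqrt(-1/(C1 - b))/2
 g(b) = sqrt(2)*sqrt(-1/(C1 - b))/2


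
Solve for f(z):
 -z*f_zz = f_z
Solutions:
 f(z) = C1 + C2*log(z)


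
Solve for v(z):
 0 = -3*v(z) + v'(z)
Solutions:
 v(z) = C1*exp(3*z)


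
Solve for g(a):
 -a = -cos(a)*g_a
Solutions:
 g(a) = C1 + Integral(a/cos(a), a)


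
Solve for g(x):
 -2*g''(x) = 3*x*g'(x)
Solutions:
 g(x) = C1 + C2*erf(sqrt(3)*x/2)


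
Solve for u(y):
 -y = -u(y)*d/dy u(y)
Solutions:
 u(y) = -sqrt(C1 + y^2)
 u(y) = sqrt(C1 + y^2)


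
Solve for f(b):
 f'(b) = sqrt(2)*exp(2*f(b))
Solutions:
 f(b) = log(-sqrt(-1/(C1 + sqrt(2)*b))) - log(2)/2
 f(b) = log(-1/(C1 + sqrt(2)*b))/2 - log(2)/2


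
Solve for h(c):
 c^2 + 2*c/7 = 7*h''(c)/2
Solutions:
 h(c) = C1 + C2*c + c^4/42 + 2*c^3/147


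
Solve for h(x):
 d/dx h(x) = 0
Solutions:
 h(x) = C1


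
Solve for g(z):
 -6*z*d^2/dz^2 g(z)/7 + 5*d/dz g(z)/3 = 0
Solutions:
 g(z) = C1 + C2*z^(53/18)


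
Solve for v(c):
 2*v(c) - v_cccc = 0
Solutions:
 v(c) = C1*exp(-2^(1/4)*c) + C2*exp(2^(1/4)*c) + C3*sin(2^(1/4)*c) + C4*cos(2^(1/4)*c)


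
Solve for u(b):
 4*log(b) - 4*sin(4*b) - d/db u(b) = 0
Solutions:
 u(b) = C1 + 4*b*log(b) - 4*b + cos(4*b)


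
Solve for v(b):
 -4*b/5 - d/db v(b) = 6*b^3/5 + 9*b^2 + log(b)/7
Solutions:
 v(b) = C1 - 3*b^4/10 - 3*b^3 - 2*b^2/5 - b*log(b)/7 + b/7


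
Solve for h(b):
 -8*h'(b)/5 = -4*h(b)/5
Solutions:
 h(b) = C1*exp(b/2)


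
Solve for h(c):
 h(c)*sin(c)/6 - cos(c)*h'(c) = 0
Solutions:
 h(c) = C1/cos(c)^(1/6)


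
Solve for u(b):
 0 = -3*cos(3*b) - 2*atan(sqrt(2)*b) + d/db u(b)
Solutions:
 u(b) = C1 + 2*b*atan(sqrt(2)*b) - sqrt(2)*log(2*b^2 + 1)/2 + sin(3*b)


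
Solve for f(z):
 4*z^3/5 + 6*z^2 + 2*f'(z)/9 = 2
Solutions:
 f(z) = C1 - 9*z^4/10 - 9*z^3 + 9*z


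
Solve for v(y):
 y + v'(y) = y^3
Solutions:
 v(y) = C1 + y^4/4 - y^2/2


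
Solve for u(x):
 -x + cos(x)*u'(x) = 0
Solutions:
 u(x) = C1 + Integral(x/cos(x), x)


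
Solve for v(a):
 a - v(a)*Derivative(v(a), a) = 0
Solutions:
 v(a) = -sqrt(C1 + a^2)
 v(a) = sqrt(C1 + a^2)


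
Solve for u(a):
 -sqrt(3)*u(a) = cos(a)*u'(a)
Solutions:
 u(a) = C1*(sin(a) - 1)^(sqrt(3)/2)/(sin(a) + 1)^(sqrt(3)/2)


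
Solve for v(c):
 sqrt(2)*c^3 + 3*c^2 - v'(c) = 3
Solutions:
 v(c) = C1 + sqrt(2)*c^4/4 + c^3 - 3*c


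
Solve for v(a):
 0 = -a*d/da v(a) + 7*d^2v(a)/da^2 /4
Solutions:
 v(a) = C1 + C2*erfi(sqrt(14)*a/7)


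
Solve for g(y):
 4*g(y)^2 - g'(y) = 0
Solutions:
 g(y) = -1/(C1 + 4*y)


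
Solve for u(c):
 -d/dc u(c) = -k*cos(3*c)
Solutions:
 u(c) = C1 + k*sin(3*c)/3


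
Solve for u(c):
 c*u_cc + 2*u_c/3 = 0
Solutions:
 u(c) = C1 + C2*c^(1/3)


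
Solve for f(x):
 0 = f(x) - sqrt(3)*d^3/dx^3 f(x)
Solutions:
 f(x) = C3*exp(3^(5/6)*x/3) + (C1*sin(3^(1/3)*x/2) + C2*cos(3^(1/3)*x/2))*exp(-3^(5/6)*x/6)


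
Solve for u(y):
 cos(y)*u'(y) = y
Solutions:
 u(y) = C1 + Integral(y/cos(y), y)


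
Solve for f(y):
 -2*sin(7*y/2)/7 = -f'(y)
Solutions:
 f(y) = C1 - 4*cos(7*y/2)/49


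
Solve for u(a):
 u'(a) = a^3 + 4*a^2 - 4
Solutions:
 u(a) = C1 + a^4/4 + 4*a^3/3 - 4*a


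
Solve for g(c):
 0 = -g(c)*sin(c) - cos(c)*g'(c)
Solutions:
 g(c) = C1*cos(c)


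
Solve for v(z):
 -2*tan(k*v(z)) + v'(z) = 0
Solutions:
 v(z) = Piecewise((-asin(exp(C1*k + 2*k*z))/k + pi/k, Ne(k, 0)), (nan, True))
 v(z) = Piecewise((asin(exp(C1*k + 2*k*z))/k, Ne(k, 0)), (nan, True))


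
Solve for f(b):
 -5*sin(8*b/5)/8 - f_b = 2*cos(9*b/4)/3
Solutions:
 f(b) = C1 - 8*sin(9*b/4)/27 + 25*cos(8*b/5)/64


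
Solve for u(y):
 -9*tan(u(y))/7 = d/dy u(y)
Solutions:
 u(y) = pi - asin(C1*exp(-9*y/7))
 u(y) = asin(C1*exp(-9*y/7))


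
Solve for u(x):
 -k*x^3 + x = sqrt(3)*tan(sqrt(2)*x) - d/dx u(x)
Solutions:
 u(x) = C1 + k*x^4/4 - x^2/2 - sqrt(6)*log(cos(sqrt(2)*x))/2


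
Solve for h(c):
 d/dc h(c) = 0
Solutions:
 h(c) = C1


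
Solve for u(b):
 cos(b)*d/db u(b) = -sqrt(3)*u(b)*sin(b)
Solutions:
 u(b) = C1*cos(b)^(sqrt(3))


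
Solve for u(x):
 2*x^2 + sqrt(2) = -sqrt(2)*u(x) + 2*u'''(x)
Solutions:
 u(x) = C3*exp(2^(5/6)*x/2) - sqrt(2)*x^2 + (C1*sin(2^(5/6)*sqrt(3)*x/4) + C2*cos(2^(5/6)*sqrt(3)*x/4))*exp(-2^(5/6)*x/4) - 1


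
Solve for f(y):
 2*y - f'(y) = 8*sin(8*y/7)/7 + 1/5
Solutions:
 f(y) = C1 + y^2 - y/5 + cos(8*y/7)


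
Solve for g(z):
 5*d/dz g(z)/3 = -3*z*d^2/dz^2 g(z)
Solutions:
 g(z) = C1 + C2*z^(4/9)


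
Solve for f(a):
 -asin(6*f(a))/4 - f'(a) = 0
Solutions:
 Integral(1/asin(6*_y), (_y, f(a))) = C1 - a/4


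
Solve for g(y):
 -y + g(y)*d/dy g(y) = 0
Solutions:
 g(y) = -sqrt(C1 + y^2)
 g(y) = sqrt(C1 + y^2)


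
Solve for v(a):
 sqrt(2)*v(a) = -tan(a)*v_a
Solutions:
 v(a) = C1/sin(a)^(sqrt(2))


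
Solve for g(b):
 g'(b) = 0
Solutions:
 g(b) = C1


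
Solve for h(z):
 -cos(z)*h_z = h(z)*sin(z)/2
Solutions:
 h(z) = C1*sqrt(cos(z))


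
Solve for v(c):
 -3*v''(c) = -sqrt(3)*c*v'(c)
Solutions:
 v(c) = C1 + C2*erfi(sqrt(2)*3^(3/4)*c/6)


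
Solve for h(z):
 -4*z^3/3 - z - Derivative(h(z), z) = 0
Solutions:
 h(z) = C1 - z^4/3 - z^2/2


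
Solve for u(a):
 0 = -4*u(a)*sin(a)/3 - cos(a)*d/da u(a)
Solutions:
 u(a) = C1*cos(a)^(4/3)


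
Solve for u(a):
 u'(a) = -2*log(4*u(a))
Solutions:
 Integral(1/(log(_y) + 2*log(2)), (_y, u(a)))/2 = C1 - a


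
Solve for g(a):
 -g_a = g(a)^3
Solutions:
 g(a) = -sqrt(2)*sqrt(-1/(C1 - a))/2
 g(a) = sqrt(2)*sqrt(-1/(C1 - a))/2


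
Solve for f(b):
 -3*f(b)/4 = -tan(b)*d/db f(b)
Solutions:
 f(b) = C1*sin(b)^(3/4)


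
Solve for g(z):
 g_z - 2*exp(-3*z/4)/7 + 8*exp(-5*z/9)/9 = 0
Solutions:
 g(z) = C1 - 8*exp(-3*z/4)/21 + 8*exp(-5*z/9)/5


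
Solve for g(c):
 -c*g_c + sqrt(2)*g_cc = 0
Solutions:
 g(c) = C1 + C2*erfi(2^(1/4)*c/2)


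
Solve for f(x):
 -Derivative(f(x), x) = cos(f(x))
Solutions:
 f(x) = pi - asin((C1 + exp(2*x))/(C1 - exp(2*x)))
 f(x) = asin((C1 + exp(2*x))/(C1 - exp(2*x)))


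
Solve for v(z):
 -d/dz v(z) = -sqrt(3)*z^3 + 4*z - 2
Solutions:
 v(z) = C1 + sqrt(3)*z^4/4 - 2*z^2 + 2*z


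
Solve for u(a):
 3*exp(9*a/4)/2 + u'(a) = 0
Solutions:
 u(a) = C1 - 2*exp(9*a/4)/3


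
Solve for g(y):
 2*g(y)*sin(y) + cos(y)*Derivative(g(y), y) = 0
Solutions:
 g(y) = C1*cos(y)^2


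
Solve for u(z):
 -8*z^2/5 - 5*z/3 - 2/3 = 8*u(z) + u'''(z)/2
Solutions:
 u(z) = C3*exp(-2*2^(1/3)*z) - z^2/5 - 5*z/24 + (C1*sin(2^(1/3)*sqrt(3)*z) + C2*cos(2^(1/3)*sqrt(3)*z))*exp(2^(1/3)*z) - 1/12


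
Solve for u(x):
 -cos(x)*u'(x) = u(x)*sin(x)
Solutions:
 u(x) = C1*cos(x)


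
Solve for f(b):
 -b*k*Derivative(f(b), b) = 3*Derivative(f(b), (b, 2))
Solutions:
 f(b) = Piecewise((-sqrt(6)*sqrt(pi)*C1*erf(sqrt(6)*b*sqrt(k)/6)/(2*sqrt(k)) - C2, (k > 0) | (k < 0)), (-C1*b - C2, True))


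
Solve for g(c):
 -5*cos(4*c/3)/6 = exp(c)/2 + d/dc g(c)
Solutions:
 g(c) = C1 - exp(c)/2 - 5*sin(4*c/3)/8


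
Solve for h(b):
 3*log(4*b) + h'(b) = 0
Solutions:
 h(b) = C1 - 3*b*log(b) - b*log(64) + 3*b


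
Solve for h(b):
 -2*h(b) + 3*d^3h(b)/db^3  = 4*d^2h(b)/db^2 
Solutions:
 h(b) = C1*exp(b*(-(9*sqrt(1113) + 307)^(1/3) - 16/(9*sqrt(1113) + 307)^(1/3) + 8)/18)*sin(sqrt(3)*b*(-(9*sqrt(1113) + 307)^(1/3) + 16/(9*sqrt(1113) + 307)^(1/3))/18) + C2*exp(b*(-(9*sqrt(1113) + 307)^(1/3) - 16/(9*sqrt(1113) + 307)^(1/3) + 8)/18)*cos(sqrt(3)*b*(-(9*sqrt(1113) + 307)^(1/3) + 16/(9*sqrt(1113) + 307)^(1/3))/18) + C3*exp(b*(16/(9*sqrt(1113) + 307)^(1/3) + 4 + (9*sqrt(1113) + 307)^(1/3))/9)


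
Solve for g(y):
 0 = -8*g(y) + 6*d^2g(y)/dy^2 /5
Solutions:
 g(y) = C1*exp(-2*sqrt(15)*y/3) + C2*exp(2*sqrt(15)*y/3)


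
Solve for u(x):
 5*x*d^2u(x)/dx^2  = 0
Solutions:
 u(x) = C1 + C2*x


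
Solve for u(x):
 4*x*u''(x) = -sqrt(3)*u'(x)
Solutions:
 u(x) = C1 + C2*x^(1 - sqrt(3)/4)


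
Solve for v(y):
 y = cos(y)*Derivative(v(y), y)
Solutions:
 v(y) = C1 + Integral(y/cos(y), y)


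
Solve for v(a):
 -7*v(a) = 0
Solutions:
 v(a) = 0


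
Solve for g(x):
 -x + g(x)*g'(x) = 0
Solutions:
 g(x) = -sqrt(C1 + x^2)
 g(x) = sqrt(C1 + x^2)


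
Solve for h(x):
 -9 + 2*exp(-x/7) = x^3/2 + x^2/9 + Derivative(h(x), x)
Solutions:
 h(x) = C1 - x^4/8 - x^3/27 - 9*x - 14*exp(-x/7)


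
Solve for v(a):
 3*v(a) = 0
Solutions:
 v(a) = 0


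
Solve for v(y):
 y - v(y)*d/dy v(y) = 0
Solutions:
 v(y) = -sqrt(C1 + y^2)
 v(y) = sqrt(C1 + y^2)


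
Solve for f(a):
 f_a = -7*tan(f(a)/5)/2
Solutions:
 f(a) = -5*asin(C1*exp(-7*a/10)) + 5*pi
 f(a) = 5*asin(C1*exp(-7*a/10))


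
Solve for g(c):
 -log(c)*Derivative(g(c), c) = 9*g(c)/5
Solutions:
 g(c) = C1*exp(-9*li(c)/5)


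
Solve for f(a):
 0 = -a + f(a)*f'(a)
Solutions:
 f(a) = -sqrt(C1 + a^2)
 f(a) = sqrt(C1 + a^2)


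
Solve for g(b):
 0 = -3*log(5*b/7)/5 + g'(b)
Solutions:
 g(b) = C1 + 3*b*log(b)/5 - 3*b*log(7)/5 - 3*b/5 + 3*b*log(5)/5


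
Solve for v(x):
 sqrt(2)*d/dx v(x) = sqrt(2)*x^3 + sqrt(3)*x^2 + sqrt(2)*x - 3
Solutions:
 v(x) = C1 + x^4/4 + sqrt(6)*x^3/6 + x^2/2 - 3*sqrt(2)*x/2


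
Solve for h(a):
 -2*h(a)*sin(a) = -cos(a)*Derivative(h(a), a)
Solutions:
 h(a) = C1/cos(a)^2


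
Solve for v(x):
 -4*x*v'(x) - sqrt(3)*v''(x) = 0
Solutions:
 v(x) = C1 + C2*erf(sqrt(2)*3^(3/4)*x/3)


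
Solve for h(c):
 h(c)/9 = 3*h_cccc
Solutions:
 h(c) = C1*exp(-3^(1/4)*c/3) + C2*exp(3^(1/4)*c/3) + C3*sin(3^(1/4)*c/3) + C4*cos(3^(1/4)*c/3)


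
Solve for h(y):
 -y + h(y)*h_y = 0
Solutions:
 h(y) = -sqrt(C1 + y^2)
 h(y) = sqrt(C1 + y^2)


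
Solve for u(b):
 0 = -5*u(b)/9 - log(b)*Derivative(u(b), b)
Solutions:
 u(b) = C1*exp(-5*li(b)/9)


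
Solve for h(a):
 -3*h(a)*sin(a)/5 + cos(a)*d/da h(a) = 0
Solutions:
 h(a) = C1/cos(a)^(3/5)


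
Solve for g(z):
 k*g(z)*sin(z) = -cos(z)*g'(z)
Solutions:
 g(z) = C1*exp(k*log(cos(z)))


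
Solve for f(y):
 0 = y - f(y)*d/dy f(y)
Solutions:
 f(y) = -sqrt(C1 + y^2)
 f(y) = sqrt(C1 + y^2)


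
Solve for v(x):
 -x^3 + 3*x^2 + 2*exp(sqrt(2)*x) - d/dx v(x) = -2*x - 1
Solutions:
 v(x) = C1 - x^4/4 + x^3 + x^2 + x + sqrt(2)*exp(sqrt(2)*x)


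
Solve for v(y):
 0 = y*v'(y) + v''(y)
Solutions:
 v(y) = C1 + C2*erf(sqrt(2)*y/2)


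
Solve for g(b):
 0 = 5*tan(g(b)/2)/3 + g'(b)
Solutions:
 g(b) = -2*asin(C1*exp(-5*b/6)) + 2*pi
 g(b) = 2*asin(C1*exp(-5*b/6))


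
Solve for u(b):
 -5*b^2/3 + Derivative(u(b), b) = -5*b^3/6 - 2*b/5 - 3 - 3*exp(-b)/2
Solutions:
 u(b) = C1 - 5*b^4/24 + 5*b^3/9 - b^2/5 - 3*b + 3*exp(-b)/2


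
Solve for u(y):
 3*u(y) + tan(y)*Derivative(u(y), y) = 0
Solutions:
 u(y) = C1/sin(y)^3


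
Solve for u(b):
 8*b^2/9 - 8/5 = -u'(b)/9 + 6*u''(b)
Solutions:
 u(b) = C1 + C2*exp(b/54) - 8*b^3/3 - 432*b^2 - 233208*b/5


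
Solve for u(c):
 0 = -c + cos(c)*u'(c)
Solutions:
 u(c) = C1 + Integral(c/cos(c), c)


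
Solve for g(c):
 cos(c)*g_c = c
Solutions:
 g(c) = C1 + Integral(c/cos(c), c)


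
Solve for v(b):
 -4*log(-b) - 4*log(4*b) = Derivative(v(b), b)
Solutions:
 v(b) = C1 - 8*b*log(b) + 4*b*(-2*log(2) + 2 - I*pi)


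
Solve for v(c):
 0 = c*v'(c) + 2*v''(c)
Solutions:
 v(c) = C1 + C2*erf(c/2)


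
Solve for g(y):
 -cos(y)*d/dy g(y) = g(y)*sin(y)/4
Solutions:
 g(y) = C1*cos(y)^(1/4)


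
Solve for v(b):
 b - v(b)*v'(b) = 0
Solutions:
 v(b) = -sqrt(C1 + b^2)
 v(b) = sqrt(C1 + b^2)


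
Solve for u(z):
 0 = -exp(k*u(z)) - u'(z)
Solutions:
 u(z) = Piecewise((log(1/(C1*k + k*z))/k, Ne(k, 0)), (nan, True))
 u(z) = Piecewise((C1 - z, Eq(k, 0)), (nan, True))


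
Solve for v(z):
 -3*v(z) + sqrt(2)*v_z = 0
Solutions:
 v(z) = C1*exp(3*sqrt(2)*z/2)


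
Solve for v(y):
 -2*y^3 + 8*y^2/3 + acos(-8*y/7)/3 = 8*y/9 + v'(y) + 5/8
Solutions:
 v(y) = C1 - y^4/2 + 8*y^3/9 - 4*y^2/9 + y*acos(-8*y/7)/3 - 5*y/8 + sqrt(49 - 64*y^2)/24


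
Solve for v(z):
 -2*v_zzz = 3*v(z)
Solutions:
 v(z) = C3*exp(-2^(2/3)*3^(1/3)*z/2) + (C1*sin(2^(2/3)*3^(5/6)*z/4) + C2*cos(2^(2/3)*3^(5/6)*z/4))*exp(2^(2/3)*3^(1/3)*z/4)


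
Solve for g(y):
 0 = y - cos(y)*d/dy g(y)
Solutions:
 g(y) = C1 + Integral(y/cos(y), y)


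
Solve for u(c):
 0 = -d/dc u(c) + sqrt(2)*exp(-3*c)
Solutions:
 u(c) = C1 - sqrt(2)*exp(-3*c)/3


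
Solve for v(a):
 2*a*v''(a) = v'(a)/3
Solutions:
 v(a) = C1 + C2*a^(7/6)


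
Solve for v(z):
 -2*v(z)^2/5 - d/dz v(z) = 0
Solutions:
 v(z) = 5/(C1 + 2*z)


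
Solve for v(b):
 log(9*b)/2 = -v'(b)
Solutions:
 v(b) = C1 - b*log(b)/2 - b*log(3) + b/2


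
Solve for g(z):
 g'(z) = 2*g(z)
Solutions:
 g(z) = C1*exp(2*z)


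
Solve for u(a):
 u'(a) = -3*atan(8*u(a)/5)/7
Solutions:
 Integral(1/atan(8*_y/5), (_y, u(a))) = C1 - 3*a/7


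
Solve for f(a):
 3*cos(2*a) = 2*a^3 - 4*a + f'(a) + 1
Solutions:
 f(a) = C1 - a^4/2 + 2*a^2 - a + 3*sin(2*a)/2


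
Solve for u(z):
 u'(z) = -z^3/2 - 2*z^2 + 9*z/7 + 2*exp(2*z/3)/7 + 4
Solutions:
 u(z) = C1 - z^4/8 - 2*z^3/3 + 9*z^2/14 + 4*z + 3*exp(2*z/3)/7


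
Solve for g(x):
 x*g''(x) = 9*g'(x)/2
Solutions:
 g(x) = C1 + C2*x^(11/2)


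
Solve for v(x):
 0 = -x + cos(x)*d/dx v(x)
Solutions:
 v(x) = C1 + Integral(x/cos(x), x)


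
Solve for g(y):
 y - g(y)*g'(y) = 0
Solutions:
 g(y) = -sqrt(C1 + y^2)
 g(y) = sqrt(C1 + y^2)


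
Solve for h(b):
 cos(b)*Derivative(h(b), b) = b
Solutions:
 h(b) = C1 + Integral(b/cos(b), b)


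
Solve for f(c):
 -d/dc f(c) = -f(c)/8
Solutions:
 f(c) = C1*exp(c/8)


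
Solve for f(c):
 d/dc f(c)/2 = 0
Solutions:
 f(c) = C1


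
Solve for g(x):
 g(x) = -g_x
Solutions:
 g(x) = C1*exp(-x)


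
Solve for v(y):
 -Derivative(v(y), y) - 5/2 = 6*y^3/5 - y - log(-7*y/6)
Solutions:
 v(y) = C1 - 3*y^4/10 + y^2/2 + y*log(-y) + y*(-7/2 - log(6) + log(7))


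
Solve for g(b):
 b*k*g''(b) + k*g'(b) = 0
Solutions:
 g(b) = C1 + C2*log(b)


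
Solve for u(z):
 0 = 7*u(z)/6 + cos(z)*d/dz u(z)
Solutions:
 u(z) = C1*(sin(z) - 1)^(7/12)/(sin(z) + 1)^(7/12)


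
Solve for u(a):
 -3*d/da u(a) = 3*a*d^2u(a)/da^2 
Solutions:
 u(a) = C1 + C2*log(a)


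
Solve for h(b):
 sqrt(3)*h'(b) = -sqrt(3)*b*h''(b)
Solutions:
 h(b) = C1 + C2*log(b)


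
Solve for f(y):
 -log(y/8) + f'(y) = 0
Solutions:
 f(y) = C1 + y*log(y) - y*log(8) - y


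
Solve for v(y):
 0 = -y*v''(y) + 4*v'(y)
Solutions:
 v(y) = C1 + C2*y^5


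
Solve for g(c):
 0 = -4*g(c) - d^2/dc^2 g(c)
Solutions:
 g(c) = C1*sin(2*c) + C2*cos(2*c)


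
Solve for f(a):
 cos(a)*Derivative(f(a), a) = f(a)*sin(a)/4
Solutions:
 f(a) = C1/cos(a)^(1/4)


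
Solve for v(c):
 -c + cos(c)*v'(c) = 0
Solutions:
 v(c) = C1 + Integral(c/cos(c), c)


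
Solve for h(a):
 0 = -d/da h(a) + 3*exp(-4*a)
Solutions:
 h(a) = C1 - 3*exp(-4*a)/4


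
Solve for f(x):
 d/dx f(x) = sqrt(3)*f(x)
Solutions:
 f(x) = C1*exp(sqrt(3)*x)


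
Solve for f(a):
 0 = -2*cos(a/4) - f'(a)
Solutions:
 f(a) = C1 - 8*sin(a/4)


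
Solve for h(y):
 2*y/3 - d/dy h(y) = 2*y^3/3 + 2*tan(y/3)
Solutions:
 h(y) = C1 - y^4/6 + y^2/3 + 6*log(cos(y/3))


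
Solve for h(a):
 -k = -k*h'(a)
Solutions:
 h(a) = C1 + a


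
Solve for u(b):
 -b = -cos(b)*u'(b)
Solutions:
 u(b) = C1 + Integral(b/cos(b), b)


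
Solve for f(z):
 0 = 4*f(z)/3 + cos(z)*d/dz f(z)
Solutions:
 f(z) = C1*(sin(z) - 1)^(2/3)/(sin(z) + 1)^(2/3)


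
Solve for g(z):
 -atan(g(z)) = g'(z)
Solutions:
 Integral(1/atan(_y), (_y, g(z))) = C1 - z


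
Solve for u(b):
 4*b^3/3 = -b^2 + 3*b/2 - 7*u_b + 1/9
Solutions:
 u(b) = C1 - b^4/21 - b^3/21 + 3*b^2/28 + b/63


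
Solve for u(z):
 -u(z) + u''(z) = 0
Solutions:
 u(z) = C1*exp(-z) + C2*exp(z)


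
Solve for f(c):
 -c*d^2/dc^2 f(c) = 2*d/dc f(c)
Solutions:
 f(c) = C1 + C2/c


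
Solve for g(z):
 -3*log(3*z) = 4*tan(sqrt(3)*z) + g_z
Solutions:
 g(z) = C1 - 3*z*log(z) - 3*z*log(3) + 3*z + 4*sqrt(3)*log(cos(sqrt(3)*z))/3


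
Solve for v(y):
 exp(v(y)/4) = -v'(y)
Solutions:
 v(y) = 4*log(1/(C1 + y)) + 8*log(2)


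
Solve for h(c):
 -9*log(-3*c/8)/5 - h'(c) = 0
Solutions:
 h(c) = C1 - 9*c*log(-c)/5 + 9*c*(-log(3) + 1 + 3*log(2))/5


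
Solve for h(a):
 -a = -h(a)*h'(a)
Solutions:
 h(a) = -sqrt(C1 + a^2)
 h(a) = sqrt(C1 + a^2)


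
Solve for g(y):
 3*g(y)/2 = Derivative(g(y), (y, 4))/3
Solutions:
 g(y) = C1*exp(-2^(3/4)*sqrt(3)*y/2) + C2*exp(2^(3/4)*sqrt(3)*y/2) + C3*sin(2^(3/4)*sqrt(3)*y/2) + C4*cos(2^(3/4)*sqrt(3)*y/2)


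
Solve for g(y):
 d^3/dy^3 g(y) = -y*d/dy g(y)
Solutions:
 g(y) = C1 + Integral(C2*airyai(-y) + C3*airybi(-y), y)


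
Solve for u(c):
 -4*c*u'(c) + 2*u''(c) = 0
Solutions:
 u(c) = C1 + C2*erfi(c)


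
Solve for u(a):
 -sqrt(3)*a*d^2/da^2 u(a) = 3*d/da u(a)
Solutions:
 u(a) = C1 + C2*a^(1 - sqrt(3))


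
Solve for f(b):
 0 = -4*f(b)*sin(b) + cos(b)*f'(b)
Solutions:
 f(b) = C1/cos(b)^4


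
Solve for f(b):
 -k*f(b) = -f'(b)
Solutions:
 f(b) = C1*exp(b*k)


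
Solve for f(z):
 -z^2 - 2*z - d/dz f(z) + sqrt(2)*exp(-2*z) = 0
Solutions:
 f(z) = C1 - z^3/3 - z^2 - sqrt(2)*exp(-2*z)/2


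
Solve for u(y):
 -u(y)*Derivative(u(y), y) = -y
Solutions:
 u(y) = -sqrt(C1 + y^2)
 u(y) = sqrt(C1 + y^2)


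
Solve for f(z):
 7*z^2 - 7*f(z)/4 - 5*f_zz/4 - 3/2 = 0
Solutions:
 f(z) = C1*sin(sqrt(35)*z/5) + C2*cos(sqrt(35)*z/5) + 4*z^2 - 46/7


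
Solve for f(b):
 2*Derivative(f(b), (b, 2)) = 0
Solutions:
 f(b) = C1 + C2*b


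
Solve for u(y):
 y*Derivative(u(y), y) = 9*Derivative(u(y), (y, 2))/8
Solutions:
 u(y) = C1 + C2*erfi(2*y/3)


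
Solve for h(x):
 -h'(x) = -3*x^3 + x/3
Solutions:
 h(x) = C1 + 3*x^4/4 - x^2/6


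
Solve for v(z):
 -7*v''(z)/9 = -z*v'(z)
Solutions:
 v(z) = C1 + C2*erfi(3*sqrt(14)*z/14)


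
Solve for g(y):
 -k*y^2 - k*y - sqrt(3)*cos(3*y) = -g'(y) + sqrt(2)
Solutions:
 g(y) = C1 + k*y^3/3 + k*y^2/2 + sqrt(2)*y + sqrt(3)*sin(3*y)/3


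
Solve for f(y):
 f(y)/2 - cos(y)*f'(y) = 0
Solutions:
 f(y) = C1*(sin(y) + 1)^(1/4)/(sin(y) - 1)^(1/4)


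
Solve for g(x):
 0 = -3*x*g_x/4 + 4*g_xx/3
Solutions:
 g(x) = C1 + C2*erfi(3*sqrt(2)*x/8)


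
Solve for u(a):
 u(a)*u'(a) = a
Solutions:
 u(a) = -sqrt(C1 + a^2)
 u(a) = sqrt(C1 + a^2)


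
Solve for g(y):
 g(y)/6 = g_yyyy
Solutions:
 g(y) = C1*exp(-6^(3/4)*y/6) + C2*exp(6^(3/4)*y/6) + C3*sin(6^(3/4)*y/6) + C4*cos(6^(3/4)*y/6)


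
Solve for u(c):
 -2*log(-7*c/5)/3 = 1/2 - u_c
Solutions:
 u(c) = C1 + 2*c*log(-c)/3 + c*(-4*log(5) - 1 + 4*log(7))/6


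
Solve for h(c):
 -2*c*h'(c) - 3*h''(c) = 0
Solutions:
 h(c) = C1 + C2*erf(sqrt(3)*c/3)


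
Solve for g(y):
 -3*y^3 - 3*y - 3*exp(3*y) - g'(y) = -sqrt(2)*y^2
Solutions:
 g(y) = C1 - 3*y^4/4 + sqrt(2)*y^3/3 - 3*y^2/2 - exp(3*y)


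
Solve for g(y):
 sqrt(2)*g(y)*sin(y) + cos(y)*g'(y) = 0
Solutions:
 g(y) = C1*cos(y)^(sqrt(2))


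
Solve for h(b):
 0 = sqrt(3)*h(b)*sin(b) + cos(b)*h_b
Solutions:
 h(b) = C1*cos(b)^(sqrt(3))


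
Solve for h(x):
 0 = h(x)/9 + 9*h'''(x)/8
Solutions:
 h(x) = C3*exp(-2*3^(2/3)*x/9) + (C1*sin(3^(1/6)*x/3) + C2*cos(3^(1/6)*x/3))*exp(3^(2/3)*x/9)


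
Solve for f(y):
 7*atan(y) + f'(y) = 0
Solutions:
 f(y) = C1 - 7*y*atan(y) + 7*log(y^2 + 1)/2


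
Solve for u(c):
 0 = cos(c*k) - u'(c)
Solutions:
 u(c) = C1 + sin(c*k)/k


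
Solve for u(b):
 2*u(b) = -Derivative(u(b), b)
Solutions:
 u(b) = C1*exp(-2*b)


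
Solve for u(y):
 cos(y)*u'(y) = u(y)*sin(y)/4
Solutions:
 u(y) = C1/cos(y)^(1/4)


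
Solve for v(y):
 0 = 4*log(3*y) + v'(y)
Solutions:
 v(y) = C1 - 4*y*log(y) - y*log(81) + 4*y


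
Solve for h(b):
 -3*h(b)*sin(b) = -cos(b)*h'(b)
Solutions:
 h(b) = C1/cos(b)^3


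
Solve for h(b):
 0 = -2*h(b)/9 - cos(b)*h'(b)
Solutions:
 h(b) = C1*(sin(b) - 1)^(1/9)/(sin(b) + 1)^(1/9)


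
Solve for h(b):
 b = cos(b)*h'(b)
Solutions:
 h(b) = C1 + Integral(b/cos(b), b)


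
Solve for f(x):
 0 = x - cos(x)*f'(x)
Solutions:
 f(x) = C1 + Integral(x/cos(x), x)


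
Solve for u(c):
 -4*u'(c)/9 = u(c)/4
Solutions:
 u(c) = C1*exp(-9*c/16)


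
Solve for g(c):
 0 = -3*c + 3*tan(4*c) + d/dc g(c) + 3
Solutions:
 g(c) = C1 + 3*c^2/2 - 3*c + 3*log(cos(4*c))/4


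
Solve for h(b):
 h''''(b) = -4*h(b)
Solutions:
 h(b) = (C1*sin(b) + C2*cos(b))*exp(-b) + (C3*sin(b) + C4*cos(b))*exp(b)


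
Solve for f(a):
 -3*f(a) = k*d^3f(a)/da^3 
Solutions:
 f(a) = C1*exp(3^(1/3)*a*(-1/k)^(1/3)) + C2*exp(a*(-1/k)^(1/3)*(-3^(1/3) + 3^(5/6)*I)/2) + C3*exp(-a*(-1/k)^(1/3)*(3^(1/3) + 3^(5/6)*I)/2)


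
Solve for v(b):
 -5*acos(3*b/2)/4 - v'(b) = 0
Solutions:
 v(b) = C1 - 5*b*acos(3*b/2)/4 + 5*sqrt(4 - 9*b^2)/12


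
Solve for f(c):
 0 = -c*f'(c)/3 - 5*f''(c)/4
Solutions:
 f(c) = C1 + C2*erf(sqrt(30)*c/15)


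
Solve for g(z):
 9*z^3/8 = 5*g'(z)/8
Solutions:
 g(z) = C1 + 9*z^4/20


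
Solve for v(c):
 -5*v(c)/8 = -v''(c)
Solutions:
 v(c) = C1*exp(-sqrt(10)*c/4) + C2*exp(sqrt(10)*c/4)


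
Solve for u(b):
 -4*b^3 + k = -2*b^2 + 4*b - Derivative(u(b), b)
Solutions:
 u(b) = C1 + b^4 - 2*b^3/3 + 2*b^2 - b*k


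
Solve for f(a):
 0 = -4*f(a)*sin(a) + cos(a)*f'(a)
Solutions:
 f(a) = C1/cos(a)^4


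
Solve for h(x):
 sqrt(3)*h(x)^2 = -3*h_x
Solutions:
 h(x) = 3/(C1 + sqrt(3)*x)


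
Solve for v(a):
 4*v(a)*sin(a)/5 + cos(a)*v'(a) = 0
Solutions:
 v(a) = C1*cos(a)^(4/5)


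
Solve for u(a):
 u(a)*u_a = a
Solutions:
 u(a) = -sqrt(C1 + a^2)
 u(a) = sqrt(C1 + a^2)


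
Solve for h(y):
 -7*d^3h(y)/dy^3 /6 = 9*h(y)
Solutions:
 h(y) = C3*exp(-3*2^(1/3)*7^(2/3)*y/7) + (C1*sin(3*2^(1/3)*sqrt(3)*7^(2/3)*y/14) + C2*cos(3*2^(1/3)*sqrt(3)*7^(2/3)*y/14))*exp(3*2^(1/3)*7^(2/3)*y/14)


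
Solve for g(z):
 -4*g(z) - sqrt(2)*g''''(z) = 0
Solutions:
 g(z) = (C1*sin(2^(7/8)*z/2) + C2*cos(2^(7/8)*z/2))*exp(-2^(7/8)*z/2) + (C3*sin(2^(7/8)*z/2) + C4*cos(2^(7/8)*z/2))*exp(2^(7/8)*z/2)


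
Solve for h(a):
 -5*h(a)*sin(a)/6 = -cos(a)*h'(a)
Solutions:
 h(a) = C1/cos(a)^(5/6)


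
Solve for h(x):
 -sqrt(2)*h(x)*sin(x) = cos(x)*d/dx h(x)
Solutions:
 h(x) = C1*cos(x)^(sqrt(2))


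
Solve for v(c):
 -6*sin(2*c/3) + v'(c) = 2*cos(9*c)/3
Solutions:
 v(c) = C1 + 2*sin(9*c)/27 - 9*cos(2*c/3)


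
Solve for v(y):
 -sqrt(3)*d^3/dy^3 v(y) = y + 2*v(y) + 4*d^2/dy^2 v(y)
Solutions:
 v(y) = C1*exp(y*(-8*sqrt(3) + 16/(sqrt(627) + 145*sqrt(3)/9)^(1/3) + 3*(sqrt(627) + 145*sqrt(3)/9)^(1/3))/18)*sin(sqrt(3)*y*(-3*(sqrt(627) + 145*sqrt(3)/9)^(1/3) + 16/(sqrt(627) + 145*sqrt(3)/9)^(1/3))/18) + C2*exp(y*(-8*sqrt(3) + 16/(sqrt(627) + 145*sqrt(3)/9)^(1/3) + 3*(sqrt(627) + 145*sqrt(3)/9)^(1/3))/18)*cos(sqrt(3)*y*(-3*(sqrt(627) + 145*sqrt(3)/9)^(1/3) + 16/(sqrt(627) + 145*sqrt(3)/9)^(1/3))/18) + C3*exp(-y*(16/(sqrt(627) + 145*sqrt(3)/9)^(1/3) + 4*sqrt(3) + 3*(sqrt(627) + 145*sqrt(3)/9)^(1/3))/9) - y/2


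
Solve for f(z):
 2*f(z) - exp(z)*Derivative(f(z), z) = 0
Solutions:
 f(z) = C1*exp(-2*exp(-z))


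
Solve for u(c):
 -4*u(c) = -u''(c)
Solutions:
 u(c) = C1*exp(-2*c) + C2*exp(2*c)


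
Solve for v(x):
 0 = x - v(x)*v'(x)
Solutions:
 v(x) = -sqrt(C1 + x^2)
 v(x) = sqrt(C1 + x^2)


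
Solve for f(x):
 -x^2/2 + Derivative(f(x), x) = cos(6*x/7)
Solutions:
 f(x) = C1 + x^3/6 + 7*sin(6*x/7)/6


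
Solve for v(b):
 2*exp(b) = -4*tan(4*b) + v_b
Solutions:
 v(b) = C1 + 2*exp(b) - log(cos(4*b))


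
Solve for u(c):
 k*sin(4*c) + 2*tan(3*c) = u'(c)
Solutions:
 u(c) = C1 - k*cos(4*c)/4 - 2*log(cos(3*c))/3


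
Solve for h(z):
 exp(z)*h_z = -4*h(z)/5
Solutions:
 h(z) = C1*exp(4*exp(-z)/5)


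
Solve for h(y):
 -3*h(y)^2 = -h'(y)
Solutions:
 h(y) = -1/(C1 + 3*y)


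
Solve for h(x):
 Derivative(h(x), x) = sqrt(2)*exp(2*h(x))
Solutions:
 h(x) = log(-sqrt(-1/(C1 + sqrt(2)*x))) - log(2)/2
 h(x) = log(-1/(C1 + sqrt(2)*x))/2 - log(2)/2


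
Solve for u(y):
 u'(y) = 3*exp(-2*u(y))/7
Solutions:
 u(y) = log(-sqrt(C1 + 42*y)) - log(7)
 u(y) = log(C1 + 42*y)/2 - log(7)


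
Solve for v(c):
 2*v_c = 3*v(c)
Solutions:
 v(c) = C1*exp(3*c/2)


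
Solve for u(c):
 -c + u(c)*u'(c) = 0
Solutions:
 u(c) = -sqrt(C1 + c^2)
 u(c) = sqrt(C1 + c^2)


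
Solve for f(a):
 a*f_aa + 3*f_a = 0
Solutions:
 f(a) = C1 + C2/a^2


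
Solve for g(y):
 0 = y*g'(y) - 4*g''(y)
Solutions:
 g(y) = C1 + C2*erfi(sqrt(2)*y/4)


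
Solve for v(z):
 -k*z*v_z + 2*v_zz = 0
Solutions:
 v(z) = Piecewise((-sqrt(pi)*C1*erf(z*sqrt(-k)/2)/sqrt(-k) - C2, (k > 0) | (k < 0)), (-C1*z - C2, True))


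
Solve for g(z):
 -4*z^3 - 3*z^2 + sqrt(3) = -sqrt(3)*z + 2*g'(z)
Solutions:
 g(z) = C1 - z^4/2 - z^3/2 + sqrt(3)*z^2/4 + sqrt(3)*z/2


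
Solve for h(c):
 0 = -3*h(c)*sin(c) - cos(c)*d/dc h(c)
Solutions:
 h(c) = C1*cos(c)^3


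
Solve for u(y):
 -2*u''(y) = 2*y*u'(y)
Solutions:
 u(y) = C1 + C2*erf(sqrt(2)*y/2)


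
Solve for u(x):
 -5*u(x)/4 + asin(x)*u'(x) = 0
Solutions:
 u(x) = C1*exp(5*Integral(1/asin(x), x)/4)


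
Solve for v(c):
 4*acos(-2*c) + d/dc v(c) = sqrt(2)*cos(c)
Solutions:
 v(c) = C1 - 4*c*acos(-2*c) - 2*sqrt(1 - 4*c^2) + sqrt(2)*sin(c)


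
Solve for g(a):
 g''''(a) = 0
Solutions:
 g(a) = C1 + C2*a + C3*a^2 + C4*a^3


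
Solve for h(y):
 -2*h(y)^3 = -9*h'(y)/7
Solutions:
 h(y) = -3*sqrt(2)*sqrt(-1/(C1 + 14*y))/2
 h(y) = 3*sqrt(2)*sqrt(-1/(C1 + 14*y))/2
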